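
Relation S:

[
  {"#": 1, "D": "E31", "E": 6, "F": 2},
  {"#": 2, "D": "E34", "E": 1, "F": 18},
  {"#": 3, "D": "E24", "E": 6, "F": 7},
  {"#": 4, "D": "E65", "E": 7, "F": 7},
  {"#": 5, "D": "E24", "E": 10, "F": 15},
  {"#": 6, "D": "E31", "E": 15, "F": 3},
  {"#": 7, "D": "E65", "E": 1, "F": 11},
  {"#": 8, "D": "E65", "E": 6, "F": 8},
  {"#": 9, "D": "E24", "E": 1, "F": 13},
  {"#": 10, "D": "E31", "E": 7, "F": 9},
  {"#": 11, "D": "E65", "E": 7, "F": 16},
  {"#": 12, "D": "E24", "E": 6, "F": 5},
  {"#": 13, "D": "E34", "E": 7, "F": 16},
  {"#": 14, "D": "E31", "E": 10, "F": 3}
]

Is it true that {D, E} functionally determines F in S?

(D=E31, E=6): row 1 → F = 2 ✓
(D=E34, E=1): row 2 → F = 18 ✓
(D=E24, E=6): rows 3, 12 → F takes values {7, 5} — violation
(D=E65, E=7): rows 4, 11 → F takes values {7, 16} — violation
(D=E24, E=10): row 5 → F = 15 ✓
(D=E31, E=15): row 6 → F = 3 ✓
(D=E65, E=1): row 7 → F = 11 ✓
(D=E65, E=6): row 8 → F = 8 ✓
(D=E24, E=1): row 9 → F = 13 ✓
(D=E31, E=7): row 10 → F = 9 ✓
(D=E34, E=7): row 13 → F = 16 ✓
(D=E31, E=10): row 14 → F = 3 ✓
Two rows agree on {D, E} but differ on F, so {D, E} → F does not hold.

No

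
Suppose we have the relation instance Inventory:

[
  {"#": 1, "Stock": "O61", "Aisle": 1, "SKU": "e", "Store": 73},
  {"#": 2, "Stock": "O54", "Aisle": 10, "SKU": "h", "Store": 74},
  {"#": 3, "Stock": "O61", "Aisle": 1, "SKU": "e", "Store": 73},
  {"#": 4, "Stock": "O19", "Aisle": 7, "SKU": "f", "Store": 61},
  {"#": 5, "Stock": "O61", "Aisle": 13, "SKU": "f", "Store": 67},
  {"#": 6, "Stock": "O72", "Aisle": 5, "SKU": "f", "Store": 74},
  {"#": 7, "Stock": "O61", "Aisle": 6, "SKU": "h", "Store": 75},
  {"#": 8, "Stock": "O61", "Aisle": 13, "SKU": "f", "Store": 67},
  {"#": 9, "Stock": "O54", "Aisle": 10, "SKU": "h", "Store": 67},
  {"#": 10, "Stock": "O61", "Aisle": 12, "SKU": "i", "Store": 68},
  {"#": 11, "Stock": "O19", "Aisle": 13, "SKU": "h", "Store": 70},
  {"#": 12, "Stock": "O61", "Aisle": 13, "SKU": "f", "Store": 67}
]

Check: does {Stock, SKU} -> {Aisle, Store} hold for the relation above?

No

(Stock=O61, SKU=e): rows 1, 3 → {Aisle,Store} = (1, 73), (1, 73) ✓
(Stock=O54, SKU=h): rows 2, 9 → {Aisle,Store} takes values {(10, 74), (10, 67)} — violation
(Stock=O19, SKU=f): row 4 → {Aisle,Store} = (7, 61) ✓
(Stock=O61, SKU=f): rows 5, 8, 12 → {Aisle,Store} = (13, 67), (13, 67), (13, 67) ✓
(Stock=O72, SKU=f): row 6 → {Aisle,Store} = (5, 74) ✓
(Stock=O61, SKU=h): row 7 → {Aisle,Store} = (6, 75) ✓
(Stock=O61, SKU=i): row 10 → {Aisle,Store} = (12, 68) ✓
(Stock=O19, SKU=h): row 11 → {Aisle,Store} = (13, 70) ✓
Two rows agree on {Stock, SKU} but differ on {Aisle, Store}, so {Stock, SKU} -> {Aisle, Store} does not hold.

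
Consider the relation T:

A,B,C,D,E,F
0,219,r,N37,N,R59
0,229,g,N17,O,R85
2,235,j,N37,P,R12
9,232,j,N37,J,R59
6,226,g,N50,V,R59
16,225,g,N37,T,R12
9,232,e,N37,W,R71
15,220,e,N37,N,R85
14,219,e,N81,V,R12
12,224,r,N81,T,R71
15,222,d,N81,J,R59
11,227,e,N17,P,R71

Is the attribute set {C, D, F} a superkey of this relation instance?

Yes

All 12 rows have distinct {C, D, F} values, so {C, D, F} → (all attributes) holds and {C, D, F} is a superkey.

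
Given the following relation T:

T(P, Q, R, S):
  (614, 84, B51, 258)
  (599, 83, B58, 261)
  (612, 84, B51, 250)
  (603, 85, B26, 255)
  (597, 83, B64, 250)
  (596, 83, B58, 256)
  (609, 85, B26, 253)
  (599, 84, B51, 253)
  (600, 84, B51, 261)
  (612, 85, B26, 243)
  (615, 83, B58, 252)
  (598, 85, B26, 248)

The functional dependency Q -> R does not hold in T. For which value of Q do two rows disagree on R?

83

Q=84: 4 rows → R = B51, B51, B51, B51 ✓
Q=83: 4 rows → R takes values {B58, B64} — violation
Q=85: 4 rows → R = B26, B26, B26, B26 ✓
The only Q value with inconsistent R is Q=83.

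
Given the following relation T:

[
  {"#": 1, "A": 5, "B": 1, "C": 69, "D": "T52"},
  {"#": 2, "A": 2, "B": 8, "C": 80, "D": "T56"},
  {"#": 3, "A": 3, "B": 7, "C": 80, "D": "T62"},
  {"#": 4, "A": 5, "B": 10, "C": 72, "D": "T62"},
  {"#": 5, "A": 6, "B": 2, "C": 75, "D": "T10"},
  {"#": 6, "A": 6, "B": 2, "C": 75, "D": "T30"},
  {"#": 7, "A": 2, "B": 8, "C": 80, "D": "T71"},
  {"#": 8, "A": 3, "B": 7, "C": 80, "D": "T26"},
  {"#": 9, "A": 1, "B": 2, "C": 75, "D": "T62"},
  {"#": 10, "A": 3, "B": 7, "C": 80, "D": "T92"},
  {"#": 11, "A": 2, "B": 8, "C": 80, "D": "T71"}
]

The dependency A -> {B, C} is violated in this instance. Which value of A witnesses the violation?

5

A=5: rows 1, 4 → {B,C} takes values {(1, 69), (10, 72)} — violation
A=2: rows 2, 7, 11 → {B,C} = (8, 80), (8, 80), (8, 80) ✓
A=3: rows 3, 8, 10 → {B,C} = (7, 80), (7, 80), (7, 80) ✓
A=6: rows 5, 6 → {B,C} = (2, 75), (2, 75) ✓
A=1: row 9 → {B,C} = (2, 75) ✓
The only A value with inconsistent RHS is A=5.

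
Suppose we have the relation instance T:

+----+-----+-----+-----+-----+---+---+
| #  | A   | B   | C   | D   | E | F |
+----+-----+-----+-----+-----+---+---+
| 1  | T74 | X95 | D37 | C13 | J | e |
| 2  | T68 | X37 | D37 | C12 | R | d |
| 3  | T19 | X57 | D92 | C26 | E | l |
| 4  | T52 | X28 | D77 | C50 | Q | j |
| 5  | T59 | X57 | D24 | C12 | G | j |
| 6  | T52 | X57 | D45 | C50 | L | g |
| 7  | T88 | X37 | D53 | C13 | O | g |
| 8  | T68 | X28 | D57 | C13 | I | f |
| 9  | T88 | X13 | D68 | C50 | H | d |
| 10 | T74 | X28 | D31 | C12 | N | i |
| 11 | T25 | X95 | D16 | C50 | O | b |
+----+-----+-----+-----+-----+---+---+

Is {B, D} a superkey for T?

All 11 rows have distinct {B, D} values, so {B, D} → (all attributes) holds and {B, D} is a superkey.

Yes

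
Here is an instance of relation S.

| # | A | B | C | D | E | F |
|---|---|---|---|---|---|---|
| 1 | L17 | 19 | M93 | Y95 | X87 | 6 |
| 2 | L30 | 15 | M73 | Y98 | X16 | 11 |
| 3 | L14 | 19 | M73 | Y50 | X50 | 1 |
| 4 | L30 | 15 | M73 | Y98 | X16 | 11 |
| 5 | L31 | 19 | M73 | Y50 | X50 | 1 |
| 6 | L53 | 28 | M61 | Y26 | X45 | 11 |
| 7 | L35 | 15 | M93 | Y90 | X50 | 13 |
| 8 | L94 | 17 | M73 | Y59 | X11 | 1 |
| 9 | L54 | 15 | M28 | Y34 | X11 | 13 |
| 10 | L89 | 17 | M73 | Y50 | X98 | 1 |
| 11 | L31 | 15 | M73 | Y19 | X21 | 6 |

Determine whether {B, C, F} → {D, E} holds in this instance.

(B=19, C=M93, F=6): row 1 → {D,E} = (Y95, X87) ✓
(B=15, C=M73, F=11): rows 2, 4 → {D,E} = (Y98, X16), (Y98, X16) ✓
(B=19, C=M73, F=1): rows 3, 5 → {D,E} = (Y50, X50), (Y50, X50) ✓
(B=28, C=M61, F=11): row 6 → {D,E} = (Y26, X45) ✓
(B=15, C=M93, F=13): row 7 → {D,E} = (Y90, X50) ✓
(B=17, C=M73, F=1): rows 8, 10 → {D,E} takes values {(Y59, X11), (Y50, X98)} — violation
(B=15, C=M28, F=13): row 9 → {D,E} = (Y34, X11) ✓
(B=15, C=M73, F=6): row 11 → {D,E} = (Y19, X21) ✓
Two rows agree on {B, C, F} but differ on {D, E}, so {B, C, F} → {D, E} does not hold.

No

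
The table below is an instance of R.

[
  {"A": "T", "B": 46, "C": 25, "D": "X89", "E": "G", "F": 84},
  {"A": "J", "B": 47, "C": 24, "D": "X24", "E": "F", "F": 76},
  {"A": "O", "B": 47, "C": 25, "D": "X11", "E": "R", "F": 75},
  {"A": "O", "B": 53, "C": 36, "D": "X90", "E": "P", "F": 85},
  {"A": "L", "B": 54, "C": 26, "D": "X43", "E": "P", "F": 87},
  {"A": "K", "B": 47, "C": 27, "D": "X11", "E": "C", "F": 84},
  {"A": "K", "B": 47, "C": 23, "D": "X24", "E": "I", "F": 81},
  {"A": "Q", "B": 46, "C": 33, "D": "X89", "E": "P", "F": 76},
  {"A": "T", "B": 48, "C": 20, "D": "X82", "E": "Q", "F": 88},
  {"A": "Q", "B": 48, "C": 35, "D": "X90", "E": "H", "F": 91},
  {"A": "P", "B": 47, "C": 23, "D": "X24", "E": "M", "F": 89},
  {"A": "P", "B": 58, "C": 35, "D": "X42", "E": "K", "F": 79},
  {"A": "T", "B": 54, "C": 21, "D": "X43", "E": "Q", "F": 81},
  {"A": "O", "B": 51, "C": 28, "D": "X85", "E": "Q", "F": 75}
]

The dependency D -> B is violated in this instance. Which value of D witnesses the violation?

D=X89: 2 rows → B = 46, 46 ✓
D=X24: 3 rows → B = 47, 47, 47 ✓
D=X11: 2 rows → B = 47, 47 ✓
D=X90: 2 rows → B takes values {53, 48} — violation
D=X43: 2 rows → B = 54, 54 ✓
D=X82: 1 row → B = 48 ✓
D=X42: 1 row → B = 58 ✓
D=X85: 1 row → B = 51 ✓
The only D value with inconsistent B is D=X90.

X90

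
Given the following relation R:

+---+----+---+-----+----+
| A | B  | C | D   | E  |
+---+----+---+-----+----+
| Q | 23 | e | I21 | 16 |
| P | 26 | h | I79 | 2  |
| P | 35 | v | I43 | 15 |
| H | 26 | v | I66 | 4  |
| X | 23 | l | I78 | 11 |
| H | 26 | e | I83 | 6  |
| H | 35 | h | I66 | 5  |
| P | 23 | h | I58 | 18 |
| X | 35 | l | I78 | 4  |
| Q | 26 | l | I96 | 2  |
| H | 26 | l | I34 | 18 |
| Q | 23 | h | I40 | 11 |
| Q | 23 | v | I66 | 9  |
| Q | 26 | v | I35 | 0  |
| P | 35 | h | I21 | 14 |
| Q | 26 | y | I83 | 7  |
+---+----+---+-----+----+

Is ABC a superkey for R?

Yes

All 16 rows have distinct ABC values, so ABC → (all attributes) holds and ABC is a superkey.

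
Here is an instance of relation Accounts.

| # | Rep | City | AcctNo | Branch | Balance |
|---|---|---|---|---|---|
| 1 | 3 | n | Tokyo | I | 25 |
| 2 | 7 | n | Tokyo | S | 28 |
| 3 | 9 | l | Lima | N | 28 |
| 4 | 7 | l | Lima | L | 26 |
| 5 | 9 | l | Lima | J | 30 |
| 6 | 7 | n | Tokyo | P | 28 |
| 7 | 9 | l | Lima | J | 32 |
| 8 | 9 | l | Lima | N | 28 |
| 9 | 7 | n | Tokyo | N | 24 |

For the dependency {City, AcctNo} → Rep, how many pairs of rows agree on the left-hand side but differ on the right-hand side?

(City=n, AcctNo=Tokyo): violating pairs (1,2), (1,6), (1,9) — 3 pairs.
(City=l, AcctNo=Lima): violating pairs (3,4), (4,5), (4,7), (4,8) — 4 pairs.

7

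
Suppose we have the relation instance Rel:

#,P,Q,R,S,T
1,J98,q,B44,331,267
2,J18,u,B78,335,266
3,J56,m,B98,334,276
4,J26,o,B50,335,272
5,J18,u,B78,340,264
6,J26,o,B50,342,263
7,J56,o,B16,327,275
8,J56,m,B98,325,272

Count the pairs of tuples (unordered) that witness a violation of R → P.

0

R=B78: all 2 rows agree on P — 0 pairs.
R=B98: all 2 rows agree on P — 0 pairs.
R=B50: all 2 rows agree on P — 0 pairs.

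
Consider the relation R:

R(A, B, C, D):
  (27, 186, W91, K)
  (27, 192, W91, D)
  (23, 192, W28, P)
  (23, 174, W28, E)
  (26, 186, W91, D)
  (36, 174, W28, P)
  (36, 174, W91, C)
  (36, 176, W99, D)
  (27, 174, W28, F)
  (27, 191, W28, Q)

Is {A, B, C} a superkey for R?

All 10 rows have distinct {A, B, C} values, so {A, B, C} → (all attributes) holds and {A, B, C} is a superkey.

Yes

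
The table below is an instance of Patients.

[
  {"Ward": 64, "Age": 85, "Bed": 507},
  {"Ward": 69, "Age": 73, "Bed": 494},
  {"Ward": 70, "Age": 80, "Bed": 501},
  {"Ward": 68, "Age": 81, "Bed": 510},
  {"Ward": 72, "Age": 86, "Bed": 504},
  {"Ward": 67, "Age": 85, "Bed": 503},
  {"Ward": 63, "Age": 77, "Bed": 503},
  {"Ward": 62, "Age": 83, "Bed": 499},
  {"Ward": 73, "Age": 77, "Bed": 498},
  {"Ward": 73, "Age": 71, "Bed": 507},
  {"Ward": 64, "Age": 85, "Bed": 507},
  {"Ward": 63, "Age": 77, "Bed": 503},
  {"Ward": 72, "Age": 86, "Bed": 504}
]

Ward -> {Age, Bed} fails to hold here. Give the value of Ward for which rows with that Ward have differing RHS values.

Ward=64: 2 rows → {Age,Bed} = (85, 507), (85, 507) ✓
Ward=69: 1 row → {Age,Bed} = (73, 494) ✓
Ward=70: 1 row → {Age,Bed} = (80, 501) ✓
Ward=68: 1 row → {Age,Bed} = (81, 510) ✓
Ward=72: 2 rows → {Age,Bed} = (86, 504), (86, 504) ✓
Ward=67: 1 row → {Age,Bed} = (85, 503) ✓
Ward=63: 2 rows → {Age,Bed} = (77, 503), (77, 503) ✓
Ward=62: 1 row → {Age,Bed} = (83, 499) ✓
Ward=73: 2 rows → {Age,Bed} takes values {(77, 498), (71, 507)} — violation
The only Ward value with inconsistent RHS is Ward=73.

73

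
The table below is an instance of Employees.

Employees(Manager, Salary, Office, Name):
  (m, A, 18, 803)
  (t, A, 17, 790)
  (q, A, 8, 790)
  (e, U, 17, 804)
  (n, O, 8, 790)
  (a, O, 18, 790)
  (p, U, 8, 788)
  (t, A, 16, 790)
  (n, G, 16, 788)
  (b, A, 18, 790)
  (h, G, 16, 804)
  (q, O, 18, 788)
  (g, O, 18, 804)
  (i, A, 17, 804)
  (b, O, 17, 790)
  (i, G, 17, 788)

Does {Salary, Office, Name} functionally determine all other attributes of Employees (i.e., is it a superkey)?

Yes

All 16 rows have distinct {Salary, Office, Name} values, so {Salary, Office, Name} → (all attributes) holds and {Salary, Office, Name} is a superkey.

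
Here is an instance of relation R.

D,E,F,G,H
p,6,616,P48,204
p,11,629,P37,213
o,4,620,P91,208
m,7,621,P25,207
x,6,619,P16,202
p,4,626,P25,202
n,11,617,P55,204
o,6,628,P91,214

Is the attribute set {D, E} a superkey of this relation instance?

Yes

All 8 rows have distinct {D, E} values, so {D, E} → (all attributes) holds and {D, E} is a superkey.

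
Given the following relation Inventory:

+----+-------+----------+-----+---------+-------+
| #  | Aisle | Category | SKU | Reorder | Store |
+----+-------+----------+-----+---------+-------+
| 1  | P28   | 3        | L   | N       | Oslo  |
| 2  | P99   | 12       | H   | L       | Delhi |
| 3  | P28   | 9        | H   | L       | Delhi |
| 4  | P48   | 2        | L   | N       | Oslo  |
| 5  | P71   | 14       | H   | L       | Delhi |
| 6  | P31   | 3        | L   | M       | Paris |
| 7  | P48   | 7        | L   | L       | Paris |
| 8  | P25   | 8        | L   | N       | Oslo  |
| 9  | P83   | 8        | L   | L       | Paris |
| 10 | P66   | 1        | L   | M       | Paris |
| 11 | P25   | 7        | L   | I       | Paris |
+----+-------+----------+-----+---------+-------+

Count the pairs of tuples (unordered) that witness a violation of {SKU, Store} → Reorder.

(SKU=L, Store=Oslo): all 3 rows agree on Reorder — 0 pairs.
(SKU=H, Store=Delhi): all 3 rows agree on Reorder — 0 pairs.
(SKU=L, Store=Paris): violating pairs (6,7), (6,9), (6,11), (7,10), (7,11), (9,10), (9,11), (10,11) — 8 pairs.

8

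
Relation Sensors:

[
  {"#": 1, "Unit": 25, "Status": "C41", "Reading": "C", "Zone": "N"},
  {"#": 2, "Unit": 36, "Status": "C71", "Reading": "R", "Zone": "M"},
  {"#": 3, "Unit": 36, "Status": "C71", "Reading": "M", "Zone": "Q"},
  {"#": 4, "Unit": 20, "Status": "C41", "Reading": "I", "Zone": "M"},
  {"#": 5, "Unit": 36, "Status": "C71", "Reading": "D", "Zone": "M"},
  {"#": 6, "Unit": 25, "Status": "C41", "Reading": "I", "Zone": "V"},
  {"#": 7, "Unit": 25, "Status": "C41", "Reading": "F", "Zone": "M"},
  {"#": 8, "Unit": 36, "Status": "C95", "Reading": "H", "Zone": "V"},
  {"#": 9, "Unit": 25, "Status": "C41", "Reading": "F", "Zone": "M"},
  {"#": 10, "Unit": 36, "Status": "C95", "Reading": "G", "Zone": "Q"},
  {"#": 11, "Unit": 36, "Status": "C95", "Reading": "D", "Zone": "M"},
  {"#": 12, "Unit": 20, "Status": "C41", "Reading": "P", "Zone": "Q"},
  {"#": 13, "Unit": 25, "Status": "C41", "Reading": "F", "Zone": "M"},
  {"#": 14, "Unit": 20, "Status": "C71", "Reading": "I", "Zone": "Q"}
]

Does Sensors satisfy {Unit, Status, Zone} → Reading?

No

(Unit=25, Status=C41, Zone=N): row 1 → Reading = C ✓
(Unit=36, Status=C71, Zone=M): rows 2, 5 → Reading takes values {R, D} — violation
(Unit=36, Status=C71, Zone=Q): row 3 → Reading = M ✓
(Unit=20, Status=C41, Zone=M): row 4 → Reading = I ✓
(Unit=25, Status=C41, Zone=V): row 6 → Reading = I ✓
(Unit=25, Status=C41, Zone=M): rows 7, 9, 13 → Reading = F, F, F ✓
(Unit=36, Status=C95, Zone=V): row 8 → Reading = H ✓
(Unit=36, Status=C95, Zone=Q): row 10 → Reading = G ✓
(Unit=36, Status=C95, Zone=M): row 11 → Reading = D ✓
(Unit=20, Status=C41, Zone=Q): row 12 → Reading = P ✓
(Unit=20, Status=C71, Zone=Q): row 14 → Reading = I ✓
Two rows agree on {Unit, Status, Zone} but differ on Reading, so {Unit, Status, Zone} → Reading does not hold.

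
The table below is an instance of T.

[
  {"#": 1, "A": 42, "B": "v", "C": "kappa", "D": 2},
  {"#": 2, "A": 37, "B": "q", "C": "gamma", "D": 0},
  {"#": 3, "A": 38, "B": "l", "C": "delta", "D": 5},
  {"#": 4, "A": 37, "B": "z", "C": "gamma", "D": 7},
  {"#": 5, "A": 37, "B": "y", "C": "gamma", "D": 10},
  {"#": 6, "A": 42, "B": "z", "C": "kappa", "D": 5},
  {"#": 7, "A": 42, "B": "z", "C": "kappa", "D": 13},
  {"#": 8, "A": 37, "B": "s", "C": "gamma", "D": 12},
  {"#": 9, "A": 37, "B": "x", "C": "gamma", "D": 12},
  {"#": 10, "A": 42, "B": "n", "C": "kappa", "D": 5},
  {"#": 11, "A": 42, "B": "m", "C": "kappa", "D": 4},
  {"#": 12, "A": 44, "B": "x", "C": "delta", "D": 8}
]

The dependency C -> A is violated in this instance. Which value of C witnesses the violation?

delta

C=kappa: rows 1, 6, 7, 10, 11 → A = 42, 42, 42, 42, 42 ✓
C=gamma: rows 2, 4, 5, 8, 9 → A = 37, 37, 37, 37, 37 ✓
C=delta: rows 3, 12 → A takes values {38, 44} — violation
The only C value with inconsistent A is C=delta.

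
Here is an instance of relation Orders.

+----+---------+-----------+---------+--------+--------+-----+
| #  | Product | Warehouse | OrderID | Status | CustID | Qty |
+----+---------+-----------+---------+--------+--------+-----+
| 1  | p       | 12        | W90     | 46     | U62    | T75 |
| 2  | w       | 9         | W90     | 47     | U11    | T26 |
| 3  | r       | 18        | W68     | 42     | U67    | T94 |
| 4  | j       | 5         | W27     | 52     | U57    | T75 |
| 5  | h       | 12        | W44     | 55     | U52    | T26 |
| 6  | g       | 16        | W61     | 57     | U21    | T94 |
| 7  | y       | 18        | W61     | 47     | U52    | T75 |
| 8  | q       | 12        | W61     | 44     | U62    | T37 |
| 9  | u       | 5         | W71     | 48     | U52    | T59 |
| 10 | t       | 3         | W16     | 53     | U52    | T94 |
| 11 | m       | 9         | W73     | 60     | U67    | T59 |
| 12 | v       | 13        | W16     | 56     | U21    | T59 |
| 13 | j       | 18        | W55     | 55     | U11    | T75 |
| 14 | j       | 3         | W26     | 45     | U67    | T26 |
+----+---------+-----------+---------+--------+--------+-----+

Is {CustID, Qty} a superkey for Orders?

Yes

All 14 rows have distinct {CustID, Qty} values, so {CustID, Qty} → (all attributes) holds and {CustID, Qty} is a superkey.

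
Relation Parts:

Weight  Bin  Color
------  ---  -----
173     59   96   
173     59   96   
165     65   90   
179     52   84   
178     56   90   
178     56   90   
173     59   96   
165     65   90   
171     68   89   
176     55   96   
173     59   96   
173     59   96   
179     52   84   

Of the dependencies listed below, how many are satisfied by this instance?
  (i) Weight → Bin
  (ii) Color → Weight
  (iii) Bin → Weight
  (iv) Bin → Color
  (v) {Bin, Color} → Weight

(i) Weight → Bin: every LHS value maps to a single RHS value — holds.
(ii) Color → Weight: Color=96: 6 rows → Weight takes values {173, 176} — violation; Color=90: 4 rows → Weight takes values {165, 178} — violation — fails.
(iii) Bin → Weight: every LHS value maps to a single RHS value — holds.
(iv) Bin → Color: every LHS value maps to a single RHS value — holds.
(v) {Bin, Color} → Weight: every LHS value maps to a single RHS value — holds.
4 of the 5 dependencies hold.

4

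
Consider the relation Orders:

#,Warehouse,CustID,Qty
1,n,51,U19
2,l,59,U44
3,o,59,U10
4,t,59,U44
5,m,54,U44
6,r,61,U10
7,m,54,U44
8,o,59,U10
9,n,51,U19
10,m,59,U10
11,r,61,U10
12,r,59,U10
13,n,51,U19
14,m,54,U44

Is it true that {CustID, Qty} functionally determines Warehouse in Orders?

No

(CustID=51, Qty=U19): rows 1, 9, 13 → Warehouse = n, n, n ✓
(CustID=59, Qty=U44): rows 2, 4 → Warehouse takes values {l, t} — violation
(CustID=59, Qty=U10): rows 3, 8, 10, 12 → Warehouse takes values {o, m, r} — violation
(CustID=54, Qty=U44): rows 5, 7, 14 → Warehouse = m, m, m ✓
(CustID=61, Qty=U10): rows 6, 11 → Warehouse = r, r ✓
Two rows agree on {CustID, Qty} but differ on Warehouse, so {CustID, Qty} → Warehouse does not hold.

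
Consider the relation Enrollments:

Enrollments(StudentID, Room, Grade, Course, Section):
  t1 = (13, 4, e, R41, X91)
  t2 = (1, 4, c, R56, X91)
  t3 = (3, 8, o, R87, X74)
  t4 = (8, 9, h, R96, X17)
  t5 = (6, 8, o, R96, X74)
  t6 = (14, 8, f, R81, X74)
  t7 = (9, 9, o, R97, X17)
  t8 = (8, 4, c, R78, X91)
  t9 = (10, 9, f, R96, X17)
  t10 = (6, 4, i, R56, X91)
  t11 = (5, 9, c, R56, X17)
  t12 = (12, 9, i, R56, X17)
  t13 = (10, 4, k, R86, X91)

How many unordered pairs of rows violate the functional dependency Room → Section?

0

Room=4: all 5 rows agree on Section — 0 pairs.
Room=8: all 3 rows agree on Section — 0 pairs.
Room=9: all 5 rows agree on Section — 0 pairs.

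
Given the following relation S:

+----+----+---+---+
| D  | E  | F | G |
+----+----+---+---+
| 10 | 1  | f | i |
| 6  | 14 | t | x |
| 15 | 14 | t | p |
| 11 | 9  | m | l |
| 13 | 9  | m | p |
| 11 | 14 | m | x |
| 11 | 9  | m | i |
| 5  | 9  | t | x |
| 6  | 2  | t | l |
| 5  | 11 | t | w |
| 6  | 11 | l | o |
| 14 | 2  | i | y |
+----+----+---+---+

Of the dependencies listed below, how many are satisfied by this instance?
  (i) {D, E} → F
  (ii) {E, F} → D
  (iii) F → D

(i) {D, E} → F: every LHS value maps to a single RHS value — holds.
(ii) {E, F} → D: (E=14, F=t): 2 rows → D takes values {6, 15} — violation; (E=9, F=m): 3 rows → D takes values {11, 13} — violation — fails.
(iii) F → D: F=t: 5 rows → D takes values {6, 15, 5} — violation; F=m: 4 rows → D takes values {11, 13} — violation — fails.
1 of the 3 dependencies holds.

1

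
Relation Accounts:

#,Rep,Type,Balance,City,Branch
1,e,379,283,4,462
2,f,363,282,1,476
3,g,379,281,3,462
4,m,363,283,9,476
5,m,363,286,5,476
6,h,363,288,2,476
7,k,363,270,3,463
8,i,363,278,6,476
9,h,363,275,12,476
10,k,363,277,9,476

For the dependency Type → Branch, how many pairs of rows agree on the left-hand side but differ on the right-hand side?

Type=379: all 2 rows agree on Branch — 0 pairs.
Type=363: violating pairs (2,7), (4,7), (5,7), (6,7), (7,8), (7,9), (7,10) — 7 pairs.

7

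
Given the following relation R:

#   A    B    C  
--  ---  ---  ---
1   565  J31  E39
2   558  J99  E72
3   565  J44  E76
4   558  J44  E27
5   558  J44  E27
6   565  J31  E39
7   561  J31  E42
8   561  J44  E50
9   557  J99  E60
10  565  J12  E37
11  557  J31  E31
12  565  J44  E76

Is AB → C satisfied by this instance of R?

Yes

(A=565, B=J31): rows 1, 6 → C = E39, E39 ✓
(A=558, B=J99): row 2 → C = E72 ✓
(A=565, B=J44): rows 3, 12 → C = E76, E76 ✓
(A=558, B=J44): rows 4, 5 → C = E27, E27 ✓
(A=561, B=J31): row 7 → C = E42 ✓
(A=561, B=J44): row 8 → C = E50 ✓
(A=557, B=J99): row 9 → C = E60 ✓
(A=565, B=J12): row 10 → C = E37 ✓
(A=557, B=J31): row 11 → C = E31 ✓
Every AB value is associated with a single C value, so AB → C holds.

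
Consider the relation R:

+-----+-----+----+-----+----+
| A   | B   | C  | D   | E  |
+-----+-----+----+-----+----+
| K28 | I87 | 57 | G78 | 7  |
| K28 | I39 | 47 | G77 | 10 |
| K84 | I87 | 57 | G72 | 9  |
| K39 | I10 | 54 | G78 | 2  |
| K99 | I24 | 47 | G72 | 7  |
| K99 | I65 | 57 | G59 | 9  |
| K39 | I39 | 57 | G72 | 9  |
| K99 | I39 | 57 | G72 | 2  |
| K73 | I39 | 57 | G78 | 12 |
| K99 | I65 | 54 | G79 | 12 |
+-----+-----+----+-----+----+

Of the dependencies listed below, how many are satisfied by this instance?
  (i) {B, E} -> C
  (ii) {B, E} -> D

(i) {B, E} -> C: every LHS value maps to a single RHS value — holds.
(ii) {B, E} -> D: every LHS value maps to a single RHS value — holds.
2 of the 2 dependencies hold.

2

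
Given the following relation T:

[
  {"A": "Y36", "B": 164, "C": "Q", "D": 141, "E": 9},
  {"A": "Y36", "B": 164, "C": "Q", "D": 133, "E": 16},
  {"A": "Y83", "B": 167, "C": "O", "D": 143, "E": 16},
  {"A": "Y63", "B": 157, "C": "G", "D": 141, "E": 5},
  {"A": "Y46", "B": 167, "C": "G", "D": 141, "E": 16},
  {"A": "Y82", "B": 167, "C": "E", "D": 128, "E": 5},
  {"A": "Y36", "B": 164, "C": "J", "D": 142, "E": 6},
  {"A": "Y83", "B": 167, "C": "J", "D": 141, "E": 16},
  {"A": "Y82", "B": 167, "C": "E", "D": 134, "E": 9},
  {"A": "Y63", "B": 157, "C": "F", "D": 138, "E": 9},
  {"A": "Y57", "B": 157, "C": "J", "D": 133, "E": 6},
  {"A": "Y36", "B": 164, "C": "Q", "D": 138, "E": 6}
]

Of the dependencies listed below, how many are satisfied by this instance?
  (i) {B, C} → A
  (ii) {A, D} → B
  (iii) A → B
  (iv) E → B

3

(i) {B, C} → A: every LHS value maps to a single RHS value — holds.
(ii) {A, D} → B: every LHS value maps to a single RHS value — holds.
(iii) A → B: every LHS value maps to a single RHS value — holds.
(iv) E → B: E=9: 3 rows → B takes values {164, 167, 157} — violation; E=16: 4 rows → B takes values {164, 167} — violation; E=5: 2 rows → B takes values {157, 167} — violation; E=6: 3 rows → B takes values {164, 157} — violation — fails.
3 of the 4 dependencies hold.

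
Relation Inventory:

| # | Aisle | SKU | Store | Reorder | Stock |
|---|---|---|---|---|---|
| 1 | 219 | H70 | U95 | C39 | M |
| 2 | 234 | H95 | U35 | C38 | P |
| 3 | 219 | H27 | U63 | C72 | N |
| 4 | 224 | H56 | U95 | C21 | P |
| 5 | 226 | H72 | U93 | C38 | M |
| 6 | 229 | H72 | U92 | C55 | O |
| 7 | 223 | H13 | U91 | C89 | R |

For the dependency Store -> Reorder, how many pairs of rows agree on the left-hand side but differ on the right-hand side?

Store=U95: violating pairs (1,4) — 1 pair.

1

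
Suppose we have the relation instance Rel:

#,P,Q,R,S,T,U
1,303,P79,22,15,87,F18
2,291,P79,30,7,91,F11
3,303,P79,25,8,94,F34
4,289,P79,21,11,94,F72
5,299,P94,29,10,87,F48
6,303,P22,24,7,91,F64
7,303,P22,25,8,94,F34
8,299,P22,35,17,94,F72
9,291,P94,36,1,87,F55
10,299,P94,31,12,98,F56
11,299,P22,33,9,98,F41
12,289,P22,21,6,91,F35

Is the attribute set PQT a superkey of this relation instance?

All 12 rows have distinct PQT values, so PQT → (all attributes) holds and PQT is a superkey.

Yes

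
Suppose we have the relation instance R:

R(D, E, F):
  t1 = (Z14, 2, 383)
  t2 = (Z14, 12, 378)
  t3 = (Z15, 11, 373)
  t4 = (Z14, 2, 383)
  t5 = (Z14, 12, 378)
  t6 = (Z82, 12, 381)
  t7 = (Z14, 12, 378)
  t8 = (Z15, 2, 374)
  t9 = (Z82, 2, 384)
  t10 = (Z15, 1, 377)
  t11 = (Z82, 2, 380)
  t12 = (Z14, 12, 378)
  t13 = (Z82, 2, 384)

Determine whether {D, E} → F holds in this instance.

No

(D=Z14, E=2): rows 1, 4 → F = 383, 383 ✓
(D=Z14, E=12): rows 2, 5, 7, 12 → F = 378, 378, 378, 378 ✓
(D=Z15, E=11): row 3 → F = 373 ✓
(D=Z82, E=12): row 6 → F = 381 ✓
(D=Z15, E=2): row 8 → F = 374 ✓
(D=Z82, E=2): rows 9, 11, 13 → F takes values {384, 380} — violation
(D=Z15, E=1): row 10 → F = 377 ✓
Two rows agree on {D, E} but differ on F, so {D, E} → F does not hold.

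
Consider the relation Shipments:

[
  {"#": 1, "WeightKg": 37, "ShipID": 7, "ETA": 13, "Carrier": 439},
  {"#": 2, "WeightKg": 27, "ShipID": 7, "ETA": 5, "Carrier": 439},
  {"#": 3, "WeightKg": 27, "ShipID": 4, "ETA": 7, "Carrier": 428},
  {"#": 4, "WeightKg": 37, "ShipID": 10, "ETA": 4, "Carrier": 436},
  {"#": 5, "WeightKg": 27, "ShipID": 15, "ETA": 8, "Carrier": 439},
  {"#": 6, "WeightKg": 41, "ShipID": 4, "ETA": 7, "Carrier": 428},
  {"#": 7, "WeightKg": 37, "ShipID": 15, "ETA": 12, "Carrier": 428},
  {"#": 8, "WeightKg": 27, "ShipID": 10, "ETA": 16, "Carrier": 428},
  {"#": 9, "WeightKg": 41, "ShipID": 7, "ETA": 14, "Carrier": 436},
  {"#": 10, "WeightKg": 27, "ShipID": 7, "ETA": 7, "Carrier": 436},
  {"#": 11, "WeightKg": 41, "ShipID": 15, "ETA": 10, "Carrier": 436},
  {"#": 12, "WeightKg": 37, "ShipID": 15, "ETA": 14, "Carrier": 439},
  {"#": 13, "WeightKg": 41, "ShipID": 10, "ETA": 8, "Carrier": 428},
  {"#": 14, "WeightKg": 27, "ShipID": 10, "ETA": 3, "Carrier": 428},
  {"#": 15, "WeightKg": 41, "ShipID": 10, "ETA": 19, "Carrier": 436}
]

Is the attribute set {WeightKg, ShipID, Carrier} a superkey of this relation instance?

Rows 8 and 14 have the same {WeightKg, ShipID, Carrier} value (WeightKg=27, ShipID=10, Carrier=428) but are distinct tuples, so {WeightKg, ShipID, Carrier} does not determine every attribute — not a superkey.

No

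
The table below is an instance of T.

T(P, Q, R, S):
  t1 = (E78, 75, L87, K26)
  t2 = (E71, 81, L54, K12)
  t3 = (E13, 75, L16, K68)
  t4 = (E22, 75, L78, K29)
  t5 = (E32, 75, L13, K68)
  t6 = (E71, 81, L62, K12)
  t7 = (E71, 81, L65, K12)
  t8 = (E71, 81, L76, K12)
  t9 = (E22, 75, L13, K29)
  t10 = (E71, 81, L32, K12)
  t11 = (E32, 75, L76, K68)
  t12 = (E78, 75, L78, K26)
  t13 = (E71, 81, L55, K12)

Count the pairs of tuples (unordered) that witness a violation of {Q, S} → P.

2

(Q=75, S=K26): all 2 rows agree on P — 0 pairs.
(Q=81, S=K12): all 6 rows agree on P — 0 pairs.
(Q=75, S=K68): violating pairs (3,5), (3,11) — 2 pairs.
(Q=75, S=K29): all 2 rows agree on P — 0 pairs.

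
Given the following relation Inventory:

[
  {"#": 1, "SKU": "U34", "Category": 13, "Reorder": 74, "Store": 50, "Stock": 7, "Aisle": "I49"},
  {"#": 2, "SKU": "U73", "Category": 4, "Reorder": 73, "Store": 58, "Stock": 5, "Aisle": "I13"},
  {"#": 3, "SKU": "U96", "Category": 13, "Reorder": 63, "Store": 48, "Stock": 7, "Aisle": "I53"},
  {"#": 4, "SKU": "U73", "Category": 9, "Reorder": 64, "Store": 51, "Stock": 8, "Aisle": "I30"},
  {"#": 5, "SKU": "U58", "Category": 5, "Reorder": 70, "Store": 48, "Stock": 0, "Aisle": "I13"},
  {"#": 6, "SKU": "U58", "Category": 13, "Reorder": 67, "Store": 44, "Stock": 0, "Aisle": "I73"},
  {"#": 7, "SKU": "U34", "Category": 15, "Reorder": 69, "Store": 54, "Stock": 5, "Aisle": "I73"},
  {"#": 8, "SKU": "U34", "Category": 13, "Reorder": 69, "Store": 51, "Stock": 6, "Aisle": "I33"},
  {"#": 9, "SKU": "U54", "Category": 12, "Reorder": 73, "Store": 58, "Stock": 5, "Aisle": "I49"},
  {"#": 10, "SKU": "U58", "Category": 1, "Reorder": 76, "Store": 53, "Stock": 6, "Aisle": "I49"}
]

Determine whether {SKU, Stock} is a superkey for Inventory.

Rows 5 and 6 have the same {SKU, Stock} value (SKU=U58, Stock=0) but are distinct tuples, so {SKU, Stock} does not determine every attribute — not a superkey.

No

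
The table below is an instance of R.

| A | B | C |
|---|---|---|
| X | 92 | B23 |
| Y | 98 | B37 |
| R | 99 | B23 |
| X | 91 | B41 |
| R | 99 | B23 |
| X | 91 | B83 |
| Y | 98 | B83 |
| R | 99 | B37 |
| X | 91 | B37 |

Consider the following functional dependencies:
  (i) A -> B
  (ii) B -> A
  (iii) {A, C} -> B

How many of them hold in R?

(i) A -> B: A=X: 4 rows → B takes values {92, 91} — violation — fails.
(ii) B -> A: every LHS value maps to a single RHS value — holds.
(iii) {A, C} -> B: every LHS value maps to a single RHS value — holds.
2 of the 3 dependencies hold.

2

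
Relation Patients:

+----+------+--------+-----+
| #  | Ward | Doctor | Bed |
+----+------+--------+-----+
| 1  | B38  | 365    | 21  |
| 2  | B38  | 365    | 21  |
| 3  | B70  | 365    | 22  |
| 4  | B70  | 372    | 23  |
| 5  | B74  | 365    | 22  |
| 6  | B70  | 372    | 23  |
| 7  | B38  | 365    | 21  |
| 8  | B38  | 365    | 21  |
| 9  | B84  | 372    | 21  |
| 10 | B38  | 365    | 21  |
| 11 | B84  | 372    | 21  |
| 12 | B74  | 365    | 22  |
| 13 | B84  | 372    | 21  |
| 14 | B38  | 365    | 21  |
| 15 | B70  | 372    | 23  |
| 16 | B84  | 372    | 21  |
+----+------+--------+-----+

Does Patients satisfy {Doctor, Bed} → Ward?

(Doctor=365, Bed=21): rows 1, 2, 7, 8, 10, 14 → Ward = B38, B38, B38, B38, B38, B38 ✓
(Doctor=365, Bed=22): rows 3, 5, 12 → Ward takes values {B70, B74} — violation
(Doctor=372, Bed=23): rows 4, 6, 15 → Ward = B70, B70, B70 ✓
(Doctor=372, Bed=21): rows 9, 11, 13, 16 → Ward = B84, B84, B84, B84 ✓
Two rows agree on {Doctor, Bed} but differ on Ward, so {Doctor, Bed} → Ward does not hold.

No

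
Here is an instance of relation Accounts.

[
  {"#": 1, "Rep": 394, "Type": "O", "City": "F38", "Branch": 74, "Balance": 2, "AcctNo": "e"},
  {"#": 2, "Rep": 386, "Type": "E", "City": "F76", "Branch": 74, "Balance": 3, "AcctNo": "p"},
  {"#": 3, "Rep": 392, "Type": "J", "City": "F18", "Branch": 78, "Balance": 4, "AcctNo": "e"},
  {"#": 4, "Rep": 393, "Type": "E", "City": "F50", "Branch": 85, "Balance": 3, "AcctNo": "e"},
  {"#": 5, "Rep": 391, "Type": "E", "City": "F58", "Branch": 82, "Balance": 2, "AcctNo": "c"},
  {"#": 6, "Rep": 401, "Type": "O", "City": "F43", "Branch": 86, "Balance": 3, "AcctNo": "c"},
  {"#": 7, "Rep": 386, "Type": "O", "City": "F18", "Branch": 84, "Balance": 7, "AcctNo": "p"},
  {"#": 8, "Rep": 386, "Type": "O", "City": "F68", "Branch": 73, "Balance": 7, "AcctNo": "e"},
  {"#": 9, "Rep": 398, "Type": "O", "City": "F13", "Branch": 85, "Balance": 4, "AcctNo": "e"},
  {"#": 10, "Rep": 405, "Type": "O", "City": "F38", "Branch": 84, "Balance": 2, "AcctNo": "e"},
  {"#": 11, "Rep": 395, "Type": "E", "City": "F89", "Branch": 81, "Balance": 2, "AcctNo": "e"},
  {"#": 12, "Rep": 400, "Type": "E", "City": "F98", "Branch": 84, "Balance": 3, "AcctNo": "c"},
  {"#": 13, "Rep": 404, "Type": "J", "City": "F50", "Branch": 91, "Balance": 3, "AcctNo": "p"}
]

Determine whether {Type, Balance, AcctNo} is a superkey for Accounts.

No

Rows 1 and 10 have the same {Type, Balance, AcctNo} value (Type=O, Balance=2, AcctNo=e) but are distinct tuples, so {Type, Balance, AcctNo} does not determine every attribute — not a superkey.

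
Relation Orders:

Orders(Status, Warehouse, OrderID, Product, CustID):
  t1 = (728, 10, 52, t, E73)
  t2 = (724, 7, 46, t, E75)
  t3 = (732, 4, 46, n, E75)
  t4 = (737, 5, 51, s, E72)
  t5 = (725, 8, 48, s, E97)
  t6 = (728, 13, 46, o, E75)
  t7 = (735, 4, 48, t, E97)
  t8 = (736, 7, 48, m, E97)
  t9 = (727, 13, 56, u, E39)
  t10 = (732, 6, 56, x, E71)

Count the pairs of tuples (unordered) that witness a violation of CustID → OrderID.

0

CustID=E75: all 3 rows agree on OrderID — 0 pairs.
CustID=E97: all 3 rows agree on OrderID — 0 pairs.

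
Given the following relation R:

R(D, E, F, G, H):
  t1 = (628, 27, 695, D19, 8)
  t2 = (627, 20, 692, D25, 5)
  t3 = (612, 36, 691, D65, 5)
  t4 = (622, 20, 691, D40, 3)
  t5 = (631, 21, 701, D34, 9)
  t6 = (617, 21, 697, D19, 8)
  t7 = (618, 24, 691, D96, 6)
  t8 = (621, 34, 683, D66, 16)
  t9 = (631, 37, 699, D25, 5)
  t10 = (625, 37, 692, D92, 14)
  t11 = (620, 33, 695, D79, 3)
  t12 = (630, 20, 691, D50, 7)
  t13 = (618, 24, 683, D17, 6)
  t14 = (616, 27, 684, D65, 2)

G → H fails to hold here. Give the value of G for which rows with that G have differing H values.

D65

G=D19: rows 1, 6 → H = 8, 8 ✓
G=D25: rows 2, 9 → H = 5, 5 ✓
G=D65: rows 3, 14 → H takes values {5, 2} — violation
G=D40: row 4 → H = 3 ✓
G=D34: row 5 → H = 9 ✓
G=D96: row 7 → H = 6 ✓
G=D66: row 8 → H = 16 ✓
G=D92: row 10 → H = 14 ✓
G=D79: row 11 → H = 3 ✓
G=D50: row 12 → H = 7 ✓
G=D17: row 13 → H = 6 ✓
The only G value with inconsistent H is G=D65.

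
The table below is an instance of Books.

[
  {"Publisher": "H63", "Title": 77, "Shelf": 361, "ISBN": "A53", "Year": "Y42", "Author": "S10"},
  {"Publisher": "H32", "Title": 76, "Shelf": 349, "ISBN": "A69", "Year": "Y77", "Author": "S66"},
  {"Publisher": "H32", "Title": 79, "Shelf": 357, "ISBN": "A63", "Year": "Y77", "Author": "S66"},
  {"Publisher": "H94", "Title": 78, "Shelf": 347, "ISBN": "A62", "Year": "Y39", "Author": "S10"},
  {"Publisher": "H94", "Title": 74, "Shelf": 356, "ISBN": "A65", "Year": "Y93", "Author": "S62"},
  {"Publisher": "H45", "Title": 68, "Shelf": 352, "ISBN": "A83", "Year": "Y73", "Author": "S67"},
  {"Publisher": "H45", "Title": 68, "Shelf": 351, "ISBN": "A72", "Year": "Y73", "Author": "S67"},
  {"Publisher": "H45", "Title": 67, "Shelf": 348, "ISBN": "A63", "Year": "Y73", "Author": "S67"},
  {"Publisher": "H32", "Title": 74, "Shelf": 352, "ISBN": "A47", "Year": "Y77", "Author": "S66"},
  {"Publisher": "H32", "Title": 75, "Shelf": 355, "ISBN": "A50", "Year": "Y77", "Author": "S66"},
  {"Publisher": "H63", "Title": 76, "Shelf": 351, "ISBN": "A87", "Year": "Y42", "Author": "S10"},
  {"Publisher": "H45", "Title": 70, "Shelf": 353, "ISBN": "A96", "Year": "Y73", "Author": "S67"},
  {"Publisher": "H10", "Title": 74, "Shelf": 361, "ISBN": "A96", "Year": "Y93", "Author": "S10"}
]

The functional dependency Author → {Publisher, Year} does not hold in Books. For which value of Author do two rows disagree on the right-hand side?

S10

Author=S10: 4 rows → {Publisher,Year} takes values {(H63, Y42), (H94, Y39), (H10, Y93)} — violation
Author=S66: 4 rows → {Publisher,Year} = (H32, Y77), (H32, Y77), (H32, Y77), (H32, Y77) ✓
Author=S62: 1 row → {Publisher,Year} = (H94, Y93) ✓
Author=S67: 4 rows → {Publisher,Year} = (H45, Y73), (H45, Y73), (H45, Y73), (H45, Y73) ✓
The only Author value with inconsistent RHS is Author=S10.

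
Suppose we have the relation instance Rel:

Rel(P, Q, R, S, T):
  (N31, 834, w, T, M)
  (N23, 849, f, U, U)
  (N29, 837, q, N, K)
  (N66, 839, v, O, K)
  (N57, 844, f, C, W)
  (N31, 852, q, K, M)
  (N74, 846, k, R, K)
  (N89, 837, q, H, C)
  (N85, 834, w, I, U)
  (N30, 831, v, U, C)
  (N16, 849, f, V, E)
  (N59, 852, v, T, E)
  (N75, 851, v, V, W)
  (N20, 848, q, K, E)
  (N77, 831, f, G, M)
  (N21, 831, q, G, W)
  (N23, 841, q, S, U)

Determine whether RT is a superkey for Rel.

Yes

All 17 rows have distinct RT values, so RT → (all attributes) holds and RT is a superkey.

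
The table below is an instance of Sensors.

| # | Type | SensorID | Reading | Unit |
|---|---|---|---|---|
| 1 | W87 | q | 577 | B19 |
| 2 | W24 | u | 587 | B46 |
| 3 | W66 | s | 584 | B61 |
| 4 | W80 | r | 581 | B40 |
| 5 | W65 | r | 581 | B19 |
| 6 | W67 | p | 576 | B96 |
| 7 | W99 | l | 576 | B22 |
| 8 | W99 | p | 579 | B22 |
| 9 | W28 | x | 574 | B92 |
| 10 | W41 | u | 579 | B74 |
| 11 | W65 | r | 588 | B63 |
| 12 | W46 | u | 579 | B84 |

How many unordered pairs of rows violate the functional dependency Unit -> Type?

Unit=B19: violating pairs (1,5) — 1 pair.
Unit=B22: all 2 rows agree on Type — 0 pairs.

1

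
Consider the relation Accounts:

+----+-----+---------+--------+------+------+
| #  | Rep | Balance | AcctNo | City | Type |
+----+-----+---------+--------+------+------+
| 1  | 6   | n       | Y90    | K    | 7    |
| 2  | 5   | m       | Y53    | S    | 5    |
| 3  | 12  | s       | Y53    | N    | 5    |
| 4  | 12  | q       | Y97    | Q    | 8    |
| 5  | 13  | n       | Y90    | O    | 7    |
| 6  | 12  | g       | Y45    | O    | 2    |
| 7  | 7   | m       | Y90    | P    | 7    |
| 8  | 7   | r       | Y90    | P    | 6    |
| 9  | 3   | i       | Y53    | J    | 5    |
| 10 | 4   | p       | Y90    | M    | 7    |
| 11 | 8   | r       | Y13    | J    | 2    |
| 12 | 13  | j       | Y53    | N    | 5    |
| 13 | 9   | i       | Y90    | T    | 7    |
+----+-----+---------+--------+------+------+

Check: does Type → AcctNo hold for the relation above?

Type=7: rows 1, 5, 7, 10, 13 → AcctNo = Y90, Y90, Y90, Y90, Y90 ✓
Type=5: rows 2, 3, 9, 12 → AcctNo = Y53, Y53, Y53, Y53 ✓
Type=8: row 4 → AcctNo = Y97 ✓
Type=2: rows 6, 11 → AcctNo takes values {Y45, Y13} — violation
Type=6: row 8 → AcctNo = Y90 ✓
Two rows agree on Type but differ on AcctNo, so Type → AcctNo does not hold.

No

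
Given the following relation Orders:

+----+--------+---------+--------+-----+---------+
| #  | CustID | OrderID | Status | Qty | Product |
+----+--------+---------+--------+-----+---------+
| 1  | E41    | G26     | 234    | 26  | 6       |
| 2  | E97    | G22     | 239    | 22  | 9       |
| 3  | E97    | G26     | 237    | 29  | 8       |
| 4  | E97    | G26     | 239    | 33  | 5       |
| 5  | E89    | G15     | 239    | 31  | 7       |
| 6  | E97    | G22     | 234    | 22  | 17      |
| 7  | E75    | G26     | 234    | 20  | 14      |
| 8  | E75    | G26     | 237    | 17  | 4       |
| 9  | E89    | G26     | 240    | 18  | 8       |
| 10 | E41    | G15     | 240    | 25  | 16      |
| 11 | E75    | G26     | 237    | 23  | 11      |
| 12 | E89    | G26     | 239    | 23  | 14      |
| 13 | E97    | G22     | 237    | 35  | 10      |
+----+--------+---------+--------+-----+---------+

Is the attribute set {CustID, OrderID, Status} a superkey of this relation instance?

No

Rows 8 and 11 have the same {CustID, OrderID, Status} value (CustID=E75, OrderID=G26, Status=237) but are distinct tuples, so {CustID, OrderID, Status} does not determine every attribute — not a superkey.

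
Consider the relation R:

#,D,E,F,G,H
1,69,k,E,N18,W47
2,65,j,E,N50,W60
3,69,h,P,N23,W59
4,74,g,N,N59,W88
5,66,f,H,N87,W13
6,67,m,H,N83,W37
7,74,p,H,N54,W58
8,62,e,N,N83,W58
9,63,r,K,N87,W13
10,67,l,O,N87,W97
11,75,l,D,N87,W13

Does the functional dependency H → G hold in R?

No

H=W47: row 1 → G = N18 ✓
H=W60: row 2 → G = N50 ✓
H=W59: row 3 → G = N23 ✓
H=W88: row 4 → G = N59 ✓
H=W13: rows 5, 9, 11 → G = N87, N87, N87 ✓
H=W37: row 6 → G = N83 ✓
H=W58: rows 7, 8 → G takes values {N54, N83} — violation
H=W97: row 10 → G = N87 ✓
Two rows agree on H but differ on G, so H → G does not hold.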